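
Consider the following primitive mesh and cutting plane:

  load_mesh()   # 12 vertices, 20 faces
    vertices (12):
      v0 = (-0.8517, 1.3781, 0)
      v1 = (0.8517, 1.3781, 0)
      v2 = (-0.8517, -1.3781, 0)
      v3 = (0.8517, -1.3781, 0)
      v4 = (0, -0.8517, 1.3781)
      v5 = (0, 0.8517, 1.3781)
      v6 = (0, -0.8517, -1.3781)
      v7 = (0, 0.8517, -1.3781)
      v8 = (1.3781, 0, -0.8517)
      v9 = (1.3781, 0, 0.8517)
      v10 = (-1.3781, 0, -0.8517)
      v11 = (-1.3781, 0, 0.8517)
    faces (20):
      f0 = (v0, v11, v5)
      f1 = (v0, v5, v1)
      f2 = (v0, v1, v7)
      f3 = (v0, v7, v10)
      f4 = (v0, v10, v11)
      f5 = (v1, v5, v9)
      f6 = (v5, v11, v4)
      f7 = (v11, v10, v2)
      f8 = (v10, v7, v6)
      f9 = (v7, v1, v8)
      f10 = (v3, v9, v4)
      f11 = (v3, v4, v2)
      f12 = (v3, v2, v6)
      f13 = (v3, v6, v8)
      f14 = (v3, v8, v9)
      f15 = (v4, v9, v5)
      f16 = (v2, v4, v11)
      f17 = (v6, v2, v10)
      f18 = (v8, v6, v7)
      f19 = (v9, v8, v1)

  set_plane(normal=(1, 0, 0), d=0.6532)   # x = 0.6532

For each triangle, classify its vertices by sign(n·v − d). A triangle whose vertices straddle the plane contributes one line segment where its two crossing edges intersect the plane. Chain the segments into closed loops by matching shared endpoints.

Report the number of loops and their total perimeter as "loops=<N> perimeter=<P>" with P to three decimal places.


Straddling triangles (10 of 20):
  (v0,v5,v1) [--+] → (0.6532, 1.25542, 0.321185)–(0.6532, 1.3781, 0)  len=0.3438
  (v0,v1,v7) [-+-] → (0.6532, 1.3781, 0)–(0.6532, 1.25542, -0.321185)  len=0.3438
  (v1,v5,v9) [+-+] → (0.6532, 1.25542, 0.321185)–(0.6532, 0.448006, 1.12859)  len=1.1418
  (v7,v1,v8) [-++] → (0.6532, 1.25542, -0.321185)–(0.6532, 0.448006, -1.12859)  len=1.1418
  (v3,v9,v4) [++-] → (0.6532, -0.448006, 1.12859)–(0.6532, -1.25542, 0.321185)  len=1.1418
  (v3,v4,v2) [+--] → (0.6532, -1.25542, 0.321185)–(0.6532, -1.3781, 0)  len=0.3438
  (v3,v2,v6) [+--] → (0.6532, -1.3781, 0)–(0.6532, -1.25542, -0.321185)  len=0.3438
  (v3,v6,v8) [+-+] → (0.6532, -1.25542, -0.321185)–(0.6532, -0.448006, -1.12859)  len=1.1418
  (v4,v9,v5) [-+-] → (0.6532, -0.448006, 1.12859)–(0.6532, 0.448006, 1.12859)  len=0.8960
  (v8,v6,v7) [+--] → (0.6532, -0.448006, -1.12859)–(0.6532, 0.448006, -1.12859)  len=0.8960

Chained into 1 loop(s):
  loop 1: 10 segments, perimeter = 7.7347
Total perimeter = 7.735

loops=1 perimeter=7.735


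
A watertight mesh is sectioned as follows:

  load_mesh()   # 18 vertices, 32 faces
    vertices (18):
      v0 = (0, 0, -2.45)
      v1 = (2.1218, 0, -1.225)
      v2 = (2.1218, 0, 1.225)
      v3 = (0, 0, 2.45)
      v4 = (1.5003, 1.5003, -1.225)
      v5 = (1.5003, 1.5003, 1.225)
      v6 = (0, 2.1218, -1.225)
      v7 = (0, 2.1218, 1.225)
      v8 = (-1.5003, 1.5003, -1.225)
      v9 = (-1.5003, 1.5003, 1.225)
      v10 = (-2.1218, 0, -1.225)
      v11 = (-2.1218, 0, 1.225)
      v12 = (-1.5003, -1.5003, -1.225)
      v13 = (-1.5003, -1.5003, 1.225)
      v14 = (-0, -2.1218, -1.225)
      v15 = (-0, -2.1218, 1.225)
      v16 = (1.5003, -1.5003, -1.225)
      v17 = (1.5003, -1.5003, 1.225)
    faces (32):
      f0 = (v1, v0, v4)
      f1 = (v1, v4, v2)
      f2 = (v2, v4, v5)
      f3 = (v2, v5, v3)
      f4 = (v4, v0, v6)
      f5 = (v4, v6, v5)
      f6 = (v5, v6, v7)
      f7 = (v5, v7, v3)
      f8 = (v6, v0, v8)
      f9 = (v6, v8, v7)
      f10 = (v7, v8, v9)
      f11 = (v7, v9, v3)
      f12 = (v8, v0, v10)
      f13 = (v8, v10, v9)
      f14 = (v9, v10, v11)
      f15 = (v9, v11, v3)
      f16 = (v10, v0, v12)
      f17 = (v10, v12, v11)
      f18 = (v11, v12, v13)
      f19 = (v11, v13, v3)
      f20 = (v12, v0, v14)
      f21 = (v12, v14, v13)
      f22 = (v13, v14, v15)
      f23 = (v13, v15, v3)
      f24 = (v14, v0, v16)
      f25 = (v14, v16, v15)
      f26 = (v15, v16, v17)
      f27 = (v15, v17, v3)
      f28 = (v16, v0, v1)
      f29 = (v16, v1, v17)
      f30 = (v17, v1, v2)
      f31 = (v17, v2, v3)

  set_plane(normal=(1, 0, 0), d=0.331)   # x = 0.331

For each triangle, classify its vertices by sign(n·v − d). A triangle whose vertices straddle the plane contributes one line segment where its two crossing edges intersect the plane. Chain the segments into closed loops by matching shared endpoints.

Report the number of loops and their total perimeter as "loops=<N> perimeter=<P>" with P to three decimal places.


Straddling triangles (12 of 32):
  (v1,v0,v4) [+-+] → (0.331, 0, -2.2589)–(0.331, 0.331, -2.17974)  len=0.3403
  (v2,v5,v3) [++-] → (0.331, 0.331, 2.17974)–(0.331, 0, 2.2589)  len=0.3403
  (v4,v0,v6) [+--] → (0.331, 0.331, -2.17974)–(0.331, 1.98468, -1.225)  len=1.9095
  (v4,v6,v5) [+-+] → (0.331, 1.98468, -1.225)–(0.331, 1.98468, -0.684475)  len=0.5405
  (v5,v6,v7) [+--] → (0.331, 1.98468, -0.684475)–(0.331, 1.98468, 1.225)  len=1.9095
  (v5,v7,v3) [+--] → (0.331, 1.98468, 1.225)–(0.331, 0.331, 2.17974)  len=1.9095
  (v14,v0,v16) [--+] → (0.331, -0.331, -2.17974)–(0.331, -1.98468, -1.225)  len=1.9095
  (v14,v16,v15) [-+-] → (0.331, -1.98468, -1.225)–(0.331, -1.98468, 0.684475)  len=1.9095
  (v15,v16,v17) [-++] → (0.331, -1.98468, 0.684475)–(0.331, -1.98468, 1.225)  len=0.5405
  (v15,v17,v3) [-+-] → (0.331, -1.98468, 1.225)–(0.331, -0.331, 2.17974)  len=1.9095
  (v16,v0,v1) [+-+] → (0.331, -0.331, -2.17974)–(0.331, 0, -2.2589)  len=0.3403
  (v17,v2,v3) [++-] → (0.331, 0, 2.2589)–(0.331, -0.331, 2.17974)  len=0.3403

Chained into 1 loop(s):
  loop 1: 12 segments, perimeter = 13.8993
Total perimeter = 13.899

loops=1 perimeter=13.899


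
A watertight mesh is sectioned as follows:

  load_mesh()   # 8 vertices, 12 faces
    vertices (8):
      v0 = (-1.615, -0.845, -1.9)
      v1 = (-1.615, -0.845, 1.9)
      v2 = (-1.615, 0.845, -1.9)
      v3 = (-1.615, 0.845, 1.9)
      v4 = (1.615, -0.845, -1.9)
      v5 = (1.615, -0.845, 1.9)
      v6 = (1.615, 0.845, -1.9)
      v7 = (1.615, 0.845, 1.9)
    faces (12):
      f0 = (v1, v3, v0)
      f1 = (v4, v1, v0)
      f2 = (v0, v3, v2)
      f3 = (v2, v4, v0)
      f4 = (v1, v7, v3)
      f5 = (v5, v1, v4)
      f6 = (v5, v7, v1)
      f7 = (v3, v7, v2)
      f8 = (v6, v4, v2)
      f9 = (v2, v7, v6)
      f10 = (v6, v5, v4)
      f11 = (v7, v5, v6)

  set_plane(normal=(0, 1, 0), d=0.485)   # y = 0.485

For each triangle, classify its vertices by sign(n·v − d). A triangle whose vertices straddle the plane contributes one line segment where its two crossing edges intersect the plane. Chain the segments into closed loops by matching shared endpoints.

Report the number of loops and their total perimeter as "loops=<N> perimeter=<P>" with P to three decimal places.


Straddling triangles (8 of 12):
  (v1,v3,v0) [-+-] → (-1.615, 0.485, 1.9)–(-1.615, 0.485, 1.09053)  len=0.8095
  (v0,v3,v2) [-++] → (-1.615, 0.485, 1.09053)–(-1.615, 0.485, -1.9)  len=2.9905
  (v2,v4,v0) [+--] → (-0.926953, 0.485, -1.9)–(-1.615, 0.485, -1.9)  len=0.6880
  (v1,v7,v3) [-++] → (0.926953, 0.485, 1.9)–(-1.615, 0.485, 1.9)  len=2.5420
  (v5,v7,v1) [-+-] → (1.615, 0.485, 1.9)–(0.926953, 0.485, 1.9)  len=0.6880
  (v6,v4,v2) [+-+] → (1.615, 0.485, -1.9)–(-0.926953, 0.485, -1.9)  len=2.5420
  (v6,v5,v4) [+--] → (1.615, 0.485, -1.09053)–(1.615, 0.485, -1.9)  len=0.8095
  (v7,v5,v6) [+-+] → (1.615, 0.485, 1.9)–(1.615, 0.485, -1.09053)  len=2.9905

Chained into 1 loop(s):
  loop 1: 8 segments, perimeter = 14.0600
Total perimeter = 14.060

loops=1 perimeter=14.060


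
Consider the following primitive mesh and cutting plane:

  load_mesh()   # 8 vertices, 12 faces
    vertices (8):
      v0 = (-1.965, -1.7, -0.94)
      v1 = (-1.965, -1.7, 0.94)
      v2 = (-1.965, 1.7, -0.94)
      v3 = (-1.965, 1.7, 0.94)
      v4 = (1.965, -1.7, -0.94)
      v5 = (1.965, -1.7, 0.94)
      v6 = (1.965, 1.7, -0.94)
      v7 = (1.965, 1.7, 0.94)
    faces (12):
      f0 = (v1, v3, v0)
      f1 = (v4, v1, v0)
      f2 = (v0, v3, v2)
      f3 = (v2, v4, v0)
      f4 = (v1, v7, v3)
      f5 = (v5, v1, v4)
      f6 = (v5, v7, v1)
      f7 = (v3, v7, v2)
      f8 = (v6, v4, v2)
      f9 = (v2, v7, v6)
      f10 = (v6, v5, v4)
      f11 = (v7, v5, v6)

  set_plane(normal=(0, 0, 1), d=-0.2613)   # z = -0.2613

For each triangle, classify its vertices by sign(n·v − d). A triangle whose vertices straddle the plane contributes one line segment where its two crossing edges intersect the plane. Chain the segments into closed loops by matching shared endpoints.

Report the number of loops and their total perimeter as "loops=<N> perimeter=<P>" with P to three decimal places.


loops=1 perimeter=14.660

Straddling triangles (8 of 12):
  (v1,v3,v0) [++-] → (-1.965, -0.472564, -0.2613)–(-1.965, -1.7, -0.2613)  len=1.2274
  (v4,v1,v0) [-+-] → (0.546228, -1.7, -0.2613)–(-1.965, -1.7, -0.2613)  len=2.5112
  (v0,v3,v2) [-+-] → (-1.965, -0.472564, -0.2613)–(-1.965, 1.7, -0.2613)  len=2.1726
  (v5,v1,v4) [++-] → (0.546228, -1.7, -0.2613)–(1.965, -1.7, -0.2613)  len=1.4188
  (v3,v7,v2) [++-] → (-0.546228, 1.7, -0.2613)–(-1.965, 1.7, -0.2613)  len=1.4188
  (v2,v7,v6) [-+-] → (-0.546228, 1.7, -0.2613)–(1.965, 1.7, -0.2613)  len=2.5112
  (v6,v5,v4) [-+-] → (1.965, 0.472564, -0.2613)–(1.965, -1.7, -0.2613)  len=2.1726
  (v7,v5,v6) [++-] → (1.965, 0.472564, -0.2613)–(1.965, 1.7, -0.2613)  len=1.2274

Chained into 1 loop(s):
  loop 1: 8 segments, perimeter = 14.6600
Total perimeter = 14.660


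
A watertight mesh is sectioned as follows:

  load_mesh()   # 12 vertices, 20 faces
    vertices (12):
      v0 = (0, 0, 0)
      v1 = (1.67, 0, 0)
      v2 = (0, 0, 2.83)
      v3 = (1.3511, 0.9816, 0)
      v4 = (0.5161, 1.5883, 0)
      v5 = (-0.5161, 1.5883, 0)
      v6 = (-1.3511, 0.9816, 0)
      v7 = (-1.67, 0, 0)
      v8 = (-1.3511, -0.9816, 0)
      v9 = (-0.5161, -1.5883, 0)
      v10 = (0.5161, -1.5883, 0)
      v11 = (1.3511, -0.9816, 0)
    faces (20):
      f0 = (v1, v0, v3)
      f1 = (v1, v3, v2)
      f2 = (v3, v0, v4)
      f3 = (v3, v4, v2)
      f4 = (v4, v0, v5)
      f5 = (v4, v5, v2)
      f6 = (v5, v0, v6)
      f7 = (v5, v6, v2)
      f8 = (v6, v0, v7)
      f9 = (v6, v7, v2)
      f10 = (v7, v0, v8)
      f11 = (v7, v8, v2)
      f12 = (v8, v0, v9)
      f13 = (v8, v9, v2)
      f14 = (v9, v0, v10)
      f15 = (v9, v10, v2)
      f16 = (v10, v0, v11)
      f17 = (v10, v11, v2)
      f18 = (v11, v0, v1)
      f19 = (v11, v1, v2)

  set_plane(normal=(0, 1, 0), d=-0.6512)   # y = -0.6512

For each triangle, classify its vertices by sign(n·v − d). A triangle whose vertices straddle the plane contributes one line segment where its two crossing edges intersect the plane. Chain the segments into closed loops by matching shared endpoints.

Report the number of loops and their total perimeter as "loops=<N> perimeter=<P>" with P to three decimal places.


Straddling triangles (10 of 20):
  (v7,v0,v8) [++-] → (-0.896329, -0.6512, 0)–(-1.45844, -0.6512, 0)  len=0.5621
  (v7,v8,v2) [+-+] → (-1.45844, -0.6512, 0)–(-0.896329, -0.6512, 0.952559)  len=1.1060
  (v8,v0,v9) [-+-] → (-0.896329, -0.6512, 0)–(-0.2116, -0.6512, 0)  len=0.6847
  (v8,v9,v2) [--+] → (-0.2116, -0.6512, 1.66971)–(-0.896329, -0.6512, 0.952559)  len=0.9915
  (v9,v0,v10) [-+-] → (-0.2116, -0.6512, 0)–(0.2116, -0.6512, 0)  len=0.4232
  (v9,v10,v2) [--+] → (0.2116, -0.6512, 1.66971)–(-0.2116, -0.6512, 1.66971)  len=0.4232
  (v10,v0,v11) [-+-] → (0.2116, -0.6512, 0)–(0.896329, -0.6512, 0)  len=0.6847
  (v10,v11,v2) [--+] → (0.896329, -0.6512, 0.952559)–(0.2116, -0.6512, 1.66971)  len=0.9915
  (v11,v0,v1) [-++] → (0.896329, -0.6512, 0)–(1.45844, -0.6512, 0)  len=0.5621
  (v11,v1,v2) [-++] → (1.45844, -0.6512, 0)–(0.896329, -0.6512, 0.952559)  len=1.1060

Chained into 1 loop(s):
  loop 1: 10 segments, perimeter = 7.5353
Total perimeter = 7.535

loops=1 perimeter=7.535


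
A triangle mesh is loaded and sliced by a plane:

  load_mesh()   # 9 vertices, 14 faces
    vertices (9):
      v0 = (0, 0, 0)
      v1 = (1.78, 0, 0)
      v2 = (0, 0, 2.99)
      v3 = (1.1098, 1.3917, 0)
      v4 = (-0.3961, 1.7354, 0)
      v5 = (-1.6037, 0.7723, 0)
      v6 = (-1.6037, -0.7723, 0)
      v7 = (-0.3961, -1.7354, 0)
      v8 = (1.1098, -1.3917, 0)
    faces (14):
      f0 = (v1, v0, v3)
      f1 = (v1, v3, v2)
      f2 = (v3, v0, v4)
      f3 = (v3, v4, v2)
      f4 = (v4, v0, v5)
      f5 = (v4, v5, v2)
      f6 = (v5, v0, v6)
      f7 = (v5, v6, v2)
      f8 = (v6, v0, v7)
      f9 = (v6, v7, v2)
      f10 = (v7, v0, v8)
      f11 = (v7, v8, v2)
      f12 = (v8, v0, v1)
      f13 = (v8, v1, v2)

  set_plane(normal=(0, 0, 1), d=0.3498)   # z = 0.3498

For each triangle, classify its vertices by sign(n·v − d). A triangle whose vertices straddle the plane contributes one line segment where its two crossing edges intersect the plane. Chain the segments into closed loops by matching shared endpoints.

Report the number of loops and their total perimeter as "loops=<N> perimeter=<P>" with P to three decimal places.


loops=1 perimeter=9.547

Straddling triangles (7 of 14):
  (v1,v3,v2) [--+] → (0.979965, 1.22889, 0.3498)–(1.57176, 0, 0.3498)  len=1.3640
  (v3,v4,v2) [--+] → (-0.34976, 1.53238, 0.3498)–(0.979965, 1.22889, 0.3498)  len=1.3639
  (v4,v5,v2) [--+] → (-1.41608, 0.681949, 0.3498)–(-0.34976, 1.53238, 0.3498)  len=1.3639
  (v5,v6,v2) [--+] → (-1.41608, -0.681949, 0.3498)–(-1.41608, 0.681949, 0.3498)  len=1.3639
  (v6,v7,v2) [--+] → (-0.34976, -1.53238, 0.3498)–(-1.41608, -0.681949, 0.3498)  len=1.3639
  (v7,v8,v2) [--+] → (0.979965, -1.22889, 0.3498)–(-0.34976, -1.53238, 0.3498)  len=1.3639
  (v8,v1,v2) [--+] → (1.57176, 0, 0.3498)–(0.979965, -1.22889, 0.3498)  len=1.3640

Chained into 1 loop(s):
  loop 1: 7 segments, perimeter = 9.5475
Total perimeter = 9.547


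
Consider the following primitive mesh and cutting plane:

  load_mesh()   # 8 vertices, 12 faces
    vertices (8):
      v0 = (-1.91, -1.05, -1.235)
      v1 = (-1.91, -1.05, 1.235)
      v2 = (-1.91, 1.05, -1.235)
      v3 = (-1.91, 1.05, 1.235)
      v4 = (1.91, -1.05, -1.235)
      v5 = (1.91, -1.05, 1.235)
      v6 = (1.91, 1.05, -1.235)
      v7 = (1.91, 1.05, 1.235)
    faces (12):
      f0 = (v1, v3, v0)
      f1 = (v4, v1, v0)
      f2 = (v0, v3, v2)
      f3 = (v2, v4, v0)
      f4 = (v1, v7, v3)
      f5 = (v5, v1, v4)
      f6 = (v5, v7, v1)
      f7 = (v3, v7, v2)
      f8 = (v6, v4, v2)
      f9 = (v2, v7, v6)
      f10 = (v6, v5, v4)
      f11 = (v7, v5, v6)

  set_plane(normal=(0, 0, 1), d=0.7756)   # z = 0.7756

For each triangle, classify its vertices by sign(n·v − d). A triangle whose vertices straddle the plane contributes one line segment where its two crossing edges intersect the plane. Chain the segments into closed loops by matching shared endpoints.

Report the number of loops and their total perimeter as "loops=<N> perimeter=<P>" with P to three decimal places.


loops=1 perimeter=11.840

Straddling triangles (8 of 12):
  (v1,v3,v0) [++-] → (-1.91, 0.659417, 0.7756)–(-1.91, -1.05, 0.7756)  len=1.7094
  (v4,v1,v0) [-+-] → (-1.19951, -1.05, 0.7756)–(-1.91, -1.05, 0.7756)  len=0.7105
  (v0,v3,v2) [-+-] → (-1.91, 0.659417, 0.7756)–(-1.91, 1.05, 0.7756)  len=0.3906
  (v5,v1,v4) [++-] → (-1.19951, -1.05, 0.7756)–(1.91, -1.05, 0.7756)  len=3.1095
  (v3,v7,v2) [++-] → (1.19951, 1.05, 0.7756)–(-1.91, 1.05, 0.7756)  len=3.1095
  (v2,v7,v6) [-+-] → (1.19951, 1.05, 0.7756)–(1.91, 1.05, 0.7756)  len=0.7105
  (v6,v5,v4) [-+-] → (1.91, -0.659417, 0.7756)–(1.91, -1.05, 0.7756)  len=0.3906
  (v7,v5,v6) [++-] → (1.91, -0.659417, 0.7756)–(1.91, 1.05, 0.7756)  len=1.7094

Chained into 1 loop(s):
  loop 1: 8 segments, perimeter = 11.8400
Total perimeter = 11.840


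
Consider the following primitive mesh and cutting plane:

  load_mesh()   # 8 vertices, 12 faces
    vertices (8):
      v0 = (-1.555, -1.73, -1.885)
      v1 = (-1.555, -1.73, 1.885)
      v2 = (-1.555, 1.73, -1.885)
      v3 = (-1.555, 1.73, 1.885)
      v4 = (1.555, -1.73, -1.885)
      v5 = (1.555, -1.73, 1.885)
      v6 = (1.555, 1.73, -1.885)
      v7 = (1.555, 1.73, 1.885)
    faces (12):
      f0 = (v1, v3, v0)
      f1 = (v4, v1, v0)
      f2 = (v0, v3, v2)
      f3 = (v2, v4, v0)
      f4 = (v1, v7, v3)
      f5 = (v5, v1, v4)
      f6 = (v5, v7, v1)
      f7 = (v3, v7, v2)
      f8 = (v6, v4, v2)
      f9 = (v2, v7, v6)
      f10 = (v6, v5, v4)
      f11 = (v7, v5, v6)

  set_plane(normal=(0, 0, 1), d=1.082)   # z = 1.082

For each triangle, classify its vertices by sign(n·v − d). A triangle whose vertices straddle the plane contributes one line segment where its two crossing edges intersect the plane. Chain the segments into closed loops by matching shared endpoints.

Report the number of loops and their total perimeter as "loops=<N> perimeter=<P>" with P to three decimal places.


Straddling triangles (8 of 12):
  (v1,v3,v0) [++-] → (-1.555, 0.993029, 1.082)–(-1.555, -1.73, 1.082)  len=2.7230
  (v4,v1,v0) [-+-] → (-0.892578, -1.73, 1.082)–(-1.555, -1.73, 1.082)  len=0.6624
  (v0,v3,v2) [-+-] → (-1.555, 0.993029, 1.082)–(-1.555, 1.73, 1.082)  len=0.7370
  (v5,v1,v4) [++-] → (-0.892578, -1.73, 1.082)–(1.555, -1.73, 1.082)  len=2.4476
  (v3,v7,v2) [++-] → (0.892578, 1.73, 1.082)–(-1.555, 1.73, 1.082)  len=2.4476
  (v2,v7,v6) [-+-] → (0.892578, 1.73, 1.082)–(1.555, 1.73, 1.082)  len=0.6624
  (v6,v5,v4) [-+-] → (1.555, -0.993029, 1.082)–(1.555, -1.73, 1.082)  len=0.7370
  (v7,v5,v6) [++-] → (1.555, -0.993029, 1.082)–(1.555, 1.73, 1.082)  len=2.7230

Chained into 1 loop(s):
  loop 1: 8 segments, perimeter = 13.1400
Total perimeter = 13.140

loops=1 perimeter=13.140


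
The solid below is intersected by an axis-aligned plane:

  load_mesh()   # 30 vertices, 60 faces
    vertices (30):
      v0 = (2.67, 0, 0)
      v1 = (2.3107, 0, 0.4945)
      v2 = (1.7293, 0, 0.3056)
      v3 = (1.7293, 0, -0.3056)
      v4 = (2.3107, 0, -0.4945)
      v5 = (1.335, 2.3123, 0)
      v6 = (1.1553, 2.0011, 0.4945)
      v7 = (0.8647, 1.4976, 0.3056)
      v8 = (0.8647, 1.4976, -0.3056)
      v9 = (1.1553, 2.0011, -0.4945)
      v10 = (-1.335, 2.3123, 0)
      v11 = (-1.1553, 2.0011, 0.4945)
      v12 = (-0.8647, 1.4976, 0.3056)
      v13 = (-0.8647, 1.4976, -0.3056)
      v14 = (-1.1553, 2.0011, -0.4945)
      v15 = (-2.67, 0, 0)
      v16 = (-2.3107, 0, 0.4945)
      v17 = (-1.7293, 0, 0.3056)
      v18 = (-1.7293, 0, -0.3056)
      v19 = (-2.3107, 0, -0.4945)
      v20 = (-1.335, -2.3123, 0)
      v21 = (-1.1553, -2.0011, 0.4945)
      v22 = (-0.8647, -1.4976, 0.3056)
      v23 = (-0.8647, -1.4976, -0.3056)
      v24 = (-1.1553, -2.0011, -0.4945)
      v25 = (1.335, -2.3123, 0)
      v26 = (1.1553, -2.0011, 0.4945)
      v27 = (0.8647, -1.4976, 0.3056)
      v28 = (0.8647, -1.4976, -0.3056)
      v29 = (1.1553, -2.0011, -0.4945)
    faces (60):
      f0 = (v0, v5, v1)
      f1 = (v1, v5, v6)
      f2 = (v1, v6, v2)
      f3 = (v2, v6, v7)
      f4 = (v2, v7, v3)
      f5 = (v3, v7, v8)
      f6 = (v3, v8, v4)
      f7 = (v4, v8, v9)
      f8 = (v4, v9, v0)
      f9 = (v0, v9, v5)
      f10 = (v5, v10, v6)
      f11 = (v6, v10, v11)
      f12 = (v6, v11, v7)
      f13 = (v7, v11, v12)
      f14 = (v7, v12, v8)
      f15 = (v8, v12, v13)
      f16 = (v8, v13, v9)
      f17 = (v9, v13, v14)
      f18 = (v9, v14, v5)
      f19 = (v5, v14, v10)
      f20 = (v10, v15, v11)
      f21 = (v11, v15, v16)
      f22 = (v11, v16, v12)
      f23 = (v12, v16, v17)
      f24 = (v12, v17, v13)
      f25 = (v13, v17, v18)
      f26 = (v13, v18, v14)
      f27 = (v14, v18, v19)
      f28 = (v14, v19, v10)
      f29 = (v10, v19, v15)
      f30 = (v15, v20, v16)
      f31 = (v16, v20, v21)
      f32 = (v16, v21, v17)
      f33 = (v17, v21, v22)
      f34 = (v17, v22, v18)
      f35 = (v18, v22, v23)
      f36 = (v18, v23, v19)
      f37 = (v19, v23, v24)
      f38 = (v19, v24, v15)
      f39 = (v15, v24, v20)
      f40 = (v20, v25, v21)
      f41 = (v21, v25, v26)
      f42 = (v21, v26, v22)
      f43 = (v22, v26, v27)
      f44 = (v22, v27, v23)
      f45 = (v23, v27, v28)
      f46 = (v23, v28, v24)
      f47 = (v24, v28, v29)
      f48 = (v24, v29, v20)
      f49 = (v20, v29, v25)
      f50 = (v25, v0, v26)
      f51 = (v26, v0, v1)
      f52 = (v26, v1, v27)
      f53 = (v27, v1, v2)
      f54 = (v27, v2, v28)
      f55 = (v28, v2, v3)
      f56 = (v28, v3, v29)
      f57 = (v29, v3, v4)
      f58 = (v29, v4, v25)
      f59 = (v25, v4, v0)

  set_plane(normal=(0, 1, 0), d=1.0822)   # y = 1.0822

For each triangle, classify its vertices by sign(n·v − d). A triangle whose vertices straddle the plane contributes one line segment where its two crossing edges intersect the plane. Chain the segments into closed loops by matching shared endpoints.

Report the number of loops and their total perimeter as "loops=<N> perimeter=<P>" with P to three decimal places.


Straddling triangles (20 of 60):
  (v0,v5,v1) [-+-] → (2.04519, 1.0822, 0)–(1.85405, 1.0822, 0.263065)  len=0.3252
  (v1,v5,v6) [-++] → (1.85405, 1.0822, 0.263065)–(1.68586, 1.0822, 0.4945)  len=0.2861
  (v1,v6,v2) [-+-] → (1.68586, 1.0822, 0.4945)–(1.41888, 1.0822, 0.407758)  len=0.2807
  (v2,v6,v7) [-++] → (1.41888, 1.0822, 0.407758)–(1.10452, 1.0822, 0.3056)  len=0.3305
  (v2,v7,v3) [-+-] → (1.10452, 1.0822, 0.3056)–(1.10452, 1.0822, 0.136067)  len=0.1695
  (v3,v7,v8) [-++] → (1.10452, 1.0822, 0.136067)–(1.10452, 1.0822, -0.3056)  len=0.4417
  (v3,v8,v4) [-+-] → (1.10452, 1.0822, -0.3056)–(1.26579, 1.0822, -0.357997)  len=0.1696
  (v4,v8,v9) [-++] → (1.26579, 1.0822, -0.357997)–(1.68586, 1.0822, -0.4945)  len=0.4417
  (v4,v9,v0) [-+-] → (1.68586, 1.0822, -0.4945)–(1.85085, 1.0822, -0.267427)  len=0.2807
  (v0,v9,v5) [-++] → (1.85085, 1.0822, -0.267427)–(2.04519, 1.0822, 0)  len=0.3306
  (v10,v15,v11) [+-+] → (-2.04519, 1.0822, 0)–(-1.85085, 1.0822, 0.267427)  len=0.3306
  (v11,v15,v16) [+--] → (-1.85085, 1.0822, 0.267427)–(-1.68586, 1.0822, 0.4945)  len=0.2807
  (v11,v16,v12) [+-+] → (-1.68586, 1.0822, 0.4945)–(-1.26579, 1.0822, 0.357997)  len=0.4417
  (v12,v16,v17) [+--] → (-1.26579, 1.0822, 0.357997)–(-1.10452, 1.0822, 0.3056)  len=0.1696
  (v12,v17,v13) [+-+] → (-1.10452, 1.0822, 0.3056)–(-1.10452, 1.0822, -0.136067)  len=0.4417
  (v13,v17,v18) [+--] → (-1.10452, 1.0822, -0.136067)–(-1.10452, 1.0822, -0.3056)  len=0.1695
  (v13,v18,v14) [+-+] → (-1.10452, 1.0822, -0.3056)–(-1.41888, 1.0822, -0.407758)  len=0.3305
  (v14,v18,v19) [+--] → (-1.41888, 1.0822, -0.407758)–(-1.68586, 1.0822, -0.4945)  len=0.2807
  (v14,v19,v10) [+-+] → (-1.68586, 1.0822, -0.4945)–(-1.85405, 1.0822, -0.263065)  len=0.2861
  (v10,v19,v15) [+--] → (-1.85405, 1.0822, -0.263065)–(-2.04519, 1.0822, 0)  len=0.3252

Chained into 2 loop(s):
  loop 1: 10 segments, perimeter = 3.0563
  loop 2: 10 segments, perimeter = 3.0563
Total perimeter = 6.113

loops=2 perimeter=6.113


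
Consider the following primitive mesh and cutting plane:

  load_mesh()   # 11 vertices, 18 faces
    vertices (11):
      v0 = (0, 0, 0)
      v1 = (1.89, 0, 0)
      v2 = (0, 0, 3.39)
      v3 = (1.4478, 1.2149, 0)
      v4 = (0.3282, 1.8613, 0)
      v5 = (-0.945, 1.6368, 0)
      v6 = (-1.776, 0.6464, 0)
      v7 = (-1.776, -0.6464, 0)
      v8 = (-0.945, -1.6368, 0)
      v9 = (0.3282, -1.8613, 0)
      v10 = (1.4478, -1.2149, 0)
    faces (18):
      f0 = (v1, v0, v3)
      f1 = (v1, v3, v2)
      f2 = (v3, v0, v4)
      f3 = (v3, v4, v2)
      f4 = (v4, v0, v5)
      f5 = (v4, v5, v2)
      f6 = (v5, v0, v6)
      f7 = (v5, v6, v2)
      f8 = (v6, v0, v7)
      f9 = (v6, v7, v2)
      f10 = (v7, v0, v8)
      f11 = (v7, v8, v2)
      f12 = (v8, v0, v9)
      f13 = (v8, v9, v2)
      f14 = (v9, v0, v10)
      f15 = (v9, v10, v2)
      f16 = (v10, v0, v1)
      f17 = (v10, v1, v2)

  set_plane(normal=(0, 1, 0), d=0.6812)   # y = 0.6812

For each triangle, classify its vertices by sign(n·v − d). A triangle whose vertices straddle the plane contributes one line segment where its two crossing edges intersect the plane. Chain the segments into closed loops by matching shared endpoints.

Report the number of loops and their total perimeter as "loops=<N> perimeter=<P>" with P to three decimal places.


loops=1 perimeter=8.989

Straddling triangles (8 of 18):
  (v1,v0,v3) [--+] → (0.811788, 0.6812, 0)–(1.64206, 0.6812, 0)  len=0.8303
  (v1,v3,v2) [-+-] → (1.64206, 0.6812, 0)–(0.811788, 0.6812, 1.48921)  len=1.7050
  (v3,v0,v4) [+-+] → (0.811788, 0.6812, 0)–(0.120115, 0.6812, 0)  len=0.6917
  (v3,v4,v2) [++-] → (0.120115, 0.6812, 2.14933)–(0.811788, 0.6812, 1.48921)  len=0.9561
  (v4,v0,v5) [+-+] → (0.120115, 0.6812, 0)–(-0.393288, 0.6812, 0)  len=0.5134
  (v4,v5,v2) [++-] → (-0.393288, 0.6812, 1.97916)–(0.120115, 0.6812, 2.14933)  len=0.5409
  (v5,v0,v6) [+--] → (-0.393288, 0.6812, 0)–(-1.7468, 0.6812, 0)  len=1.3535
  (v5,v6,v2) [+--] → (-1.7468, 0.6812, 0)–(-0.393288, 0.6812, 1.97916)  len=2.3977

Chained into 1 loop(s):
  loop 1: 8 segments, perimeter = 8.9886
Total perimeter = 8.989


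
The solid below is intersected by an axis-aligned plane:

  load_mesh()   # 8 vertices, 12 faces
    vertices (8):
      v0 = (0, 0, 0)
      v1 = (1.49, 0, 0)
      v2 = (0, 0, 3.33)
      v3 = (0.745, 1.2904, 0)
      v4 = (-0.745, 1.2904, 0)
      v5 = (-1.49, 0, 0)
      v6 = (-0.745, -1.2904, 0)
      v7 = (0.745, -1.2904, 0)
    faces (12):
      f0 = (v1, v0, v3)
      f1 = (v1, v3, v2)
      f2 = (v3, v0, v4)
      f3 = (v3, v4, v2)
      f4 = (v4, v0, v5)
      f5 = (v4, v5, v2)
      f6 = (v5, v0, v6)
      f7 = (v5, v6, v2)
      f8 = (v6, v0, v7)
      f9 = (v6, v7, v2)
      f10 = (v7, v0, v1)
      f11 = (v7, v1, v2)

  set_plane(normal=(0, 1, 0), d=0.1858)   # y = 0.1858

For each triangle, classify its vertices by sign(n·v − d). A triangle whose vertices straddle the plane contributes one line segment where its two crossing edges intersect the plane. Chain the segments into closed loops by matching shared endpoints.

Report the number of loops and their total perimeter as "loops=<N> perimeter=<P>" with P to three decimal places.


loops=1 perimeter=9.226

Straddling triangles (6 of 12):
  (v1,v0,v3) [--+] → (0.10727, 0.1858, 0)–(1.38273, 0.1858, 0)  len=1.2755
  (v1,v3,v2) [-+-] → (1.38273, 0.1858, 0)–(0.10727, 0.1858, 2.85053)  len=3.1229
  (v3,v0,v4) [+-+] → (0.10727, 0.1858, 0)–(-0.10727, 0.1858, 0)  len=0.2145
  (v3,v4,v2) [++-] → (-0.10727, 0.1858, 2.85053)–(0.10727, 0.1858, 2.85053)  len=0.2145
  (v4,v0,v5) [+--] → (-0.10727, 0.1858, 0)–(-1.38273, 0.1858, 0)  len=1.2755
  (v4,v5,v2) [+--] → (-1.38273, 0.1858, 0)–(-0.10727, 0.1858, 2.85053)  len=3.1229

Chained into 1 loop(s):
  loop 1: 6 segments, perimeter = 9.2257
Total perimeter = 9.226


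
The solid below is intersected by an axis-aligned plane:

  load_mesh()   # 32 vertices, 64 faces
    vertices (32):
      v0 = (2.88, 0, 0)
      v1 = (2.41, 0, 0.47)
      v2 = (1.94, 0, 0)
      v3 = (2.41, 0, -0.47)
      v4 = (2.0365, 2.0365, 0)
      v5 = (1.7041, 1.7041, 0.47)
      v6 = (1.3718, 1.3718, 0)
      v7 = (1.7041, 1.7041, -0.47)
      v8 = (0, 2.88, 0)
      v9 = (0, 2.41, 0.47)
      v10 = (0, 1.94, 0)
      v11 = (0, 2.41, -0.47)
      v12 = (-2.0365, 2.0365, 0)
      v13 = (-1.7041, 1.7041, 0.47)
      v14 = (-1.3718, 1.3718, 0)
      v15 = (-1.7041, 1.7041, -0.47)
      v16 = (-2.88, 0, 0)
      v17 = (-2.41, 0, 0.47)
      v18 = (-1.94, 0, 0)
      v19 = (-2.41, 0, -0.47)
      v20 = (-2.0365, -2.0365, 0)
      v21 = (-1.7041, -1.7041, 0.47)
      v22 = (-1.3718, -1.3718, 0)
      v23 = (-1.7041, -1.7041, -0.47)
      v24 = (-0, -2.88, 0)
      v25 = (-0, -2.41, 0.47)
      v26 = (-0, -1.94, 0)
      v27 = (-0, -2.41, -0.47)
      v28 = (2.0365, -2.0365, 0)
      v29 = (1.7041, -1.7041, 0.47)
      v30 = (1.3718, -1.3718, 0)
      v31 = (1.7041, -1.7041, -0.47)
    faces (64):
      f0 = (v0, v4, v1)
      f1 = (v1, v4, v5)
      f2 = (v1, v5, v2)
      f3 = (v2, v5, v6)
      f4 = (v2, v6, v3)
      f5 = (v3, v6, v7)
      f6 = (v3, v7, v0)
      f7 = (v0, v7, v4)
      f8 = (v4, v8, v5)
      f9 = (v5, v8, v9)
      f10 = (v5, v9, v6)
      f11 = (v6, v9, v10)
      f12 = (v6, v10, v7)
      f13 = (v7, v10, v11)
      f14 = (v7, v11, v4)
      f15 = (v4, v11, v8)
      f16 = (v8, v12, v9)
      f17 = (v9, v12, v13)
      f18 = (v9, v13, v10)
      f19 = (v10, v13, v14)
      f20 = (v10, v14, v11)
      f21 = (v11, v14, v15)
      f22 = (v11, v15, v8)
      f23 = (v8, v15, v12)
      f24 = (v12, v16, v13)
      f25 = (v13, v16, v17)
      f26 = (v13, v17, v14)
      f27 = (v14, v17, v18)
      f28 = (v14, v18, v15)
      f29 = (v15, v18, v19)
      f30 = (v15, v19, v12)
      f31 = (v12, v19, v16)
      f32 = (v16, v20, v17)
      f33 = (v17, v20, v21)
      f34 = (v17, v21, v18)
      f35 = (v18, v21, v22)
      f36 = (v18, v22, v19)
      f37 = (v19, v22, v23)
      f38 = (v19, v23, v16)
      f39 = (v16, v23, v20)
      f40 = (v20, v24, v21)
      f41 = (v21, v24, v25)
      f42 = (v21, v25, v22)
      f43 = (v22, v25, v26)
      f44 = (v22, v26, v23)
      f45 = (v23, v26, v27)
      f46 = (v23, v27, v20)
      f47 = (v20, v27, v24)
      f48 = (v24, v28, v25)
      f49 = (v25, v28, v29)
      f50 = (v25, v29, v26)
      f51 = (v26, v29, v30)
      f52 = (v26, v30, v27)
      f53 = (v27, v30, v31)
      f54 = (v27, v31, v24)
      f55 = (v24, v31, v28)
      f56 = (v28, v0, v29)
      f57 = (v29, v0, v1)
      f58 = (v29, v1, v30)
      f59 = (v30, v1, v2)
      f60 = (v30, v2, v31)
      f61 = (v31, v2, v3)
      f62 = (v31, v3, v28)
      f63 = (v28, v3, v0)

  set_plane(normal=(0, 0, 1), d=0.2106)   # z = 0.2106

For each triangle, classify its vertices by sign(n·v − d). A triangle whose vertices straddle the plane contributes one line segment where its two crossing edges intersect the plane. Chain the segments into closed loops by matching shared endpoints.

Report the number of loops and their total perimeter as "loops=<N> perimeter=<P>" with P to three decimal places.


Straddling triangles (32 of 64):
  (v0,v4,v1) [--+] → (2.20386, 1.12397, 0.2106)–(2.6694, 0, 0.2106)  len=1.2166
  (v1,v4,v5) [+-+] → (2.20386, 1.12397, 0.2106)–(1.88756, 1.88756, 0.2106)  len=0.8265
  (v1,v5,v2) [++-] → (1.8343, 0.763582, 0.2106)–(2.1506, 0, 0.2106)  len=0.8265
  (v2,v5,v6) [-+-] → (1.8343, 0.763582, 0.2106)–(1.5207, 1.5207, 0.2106)  len=0.8195
  (v4,v8,v5) [--+] → (0.763582, 2.3531, 0.2106)–(1.88756, 1.88756, 0.2106)  len=1.2166
  (v5,v8,v9) [+-+] → (0.763582, 2.3531, 0.2106)–(0, 2.6694, 0.2106)  len=0.8265
  (v5,v9,v6) [++-] → (0.757117, 1.837, 0.2106)–(1.5207, 1.5207, 0.2106)  len=0.8265
  (v6,v9,v10) [-+-] → (0.757117, 1.837, 0.2106)–(0, 2.1506, 0.2106)  len=0.8195
  (v8,v12,v9) [--+] → (-1.12397, 2.20386, 0.2106)–(0, 2.6694, 0.2106)  len=1.2166
  (v9,v12,v13) [+-+] → (-1.12397, 2.20386, 0.2106)–(-1.88756, 1.88756, 0.2106)  len=0.8265
  (v9,v13,v10) [++-] → (-0.763582, 1.8343, 0.2106)–(0, 2.1506, 0.2106)  len=0.8265
  (v10,v13,v14) [-+-] → (-0.763582, 1.8343, 0.2106)–(-1.5207, 1.5207, 0.2106)  len=0.8195
  (v12,v16,v13) [--+] → (-2.3531, 0.763582, 0.2106)–(-1.88756, 1.88756, 0.2106)  len=1.2166
  (v13,v16,v17) [+-+] → (-2.3531, 0.763582, 0.2106)–(-2.6694, 0, 0.2106)  len=0.8265
  (v13,v17,v14) [++-] → (-1.837, 0.757117, 0.2106)–(-1.5207, 1.5207, 0.2106)  len=0.8265
  (v14,v17,v18) [-+-] → (-1.837, 0.757117, 0.2106)–(-2.1506, 0, 0.2106)  len=0.8195
  (v16,v20,v17) [--+] → (-2.20386, -1.12397, 0.2106)–(-2.6694, 0, 0.2106)  len=1.2166
  (v17,v20,v21) [+-+] → (-2.20386, -1.12397, 0.2106)–(-1.88756, -1.88756, 0.2106)  len=0.8265
  (v17,v21,v18) [++-] → (-1.8343, -0.763582, 0.2106)–(-2.1506, 0, 0.2106)  len=0.8265
  (v18,v21,v22) [-+-] → (-1.8343, -0.763582, 0.2106)–(-1.5207, -1.5207, 0.2106)  len=0.8195
  (v20,v24,v21) [--+] → (-0.763582, -2.3531, 0.2106)–(-1.88756, -1.88756, 0.2106)  len=1.2166
  (v21,v24,v25) [+-+] → (-0.763582, -2.3531, 0.2106)–(0, -2.6694, 0.2106)  len=0.8265
  (v21,v25,v22) [++-] → (-0.757117, -1.837, 0.2106)–(-1.5207, -1.5207, 0.2106)  len=0.8265
  (v22,v25,v26) [-+-] → (-0.757117, -1.837, 0.2106)–(0, -2.1506, 0.2106)  len=0.8195
  (v24,v28,v25) [--+] → (1.12397, -2.20386, 0.2106)–(0, -2.6694, 0.2106)  len=1.2166
  (v25,v28,v29) [+-+] → (1.12397, -2.20386, 0.2106)–(1.88756, -1.88756, 0.2106)  len=0.8265
  (v25,v29,v26) [++-] → (0.763582, -1.8343, 0.2106)–(0, -2.1506, 0.2106)  len=0.8265
  (v26,v29,v30) [-+-] → (0.763582, -1.8343, 0.2106)–(1.5207, -1.5207, 0.2106)  len=0.8195
  (v28,v0,v29) [--+] → (2.3531, -0.763582, 0.2106)–(1.88756, -1.88756, 0.2106)  len=1.2166
  (v29,v0,v1) [+-+] → (2.3531, -0.763582, 0.2106)–(2.6694, 0, 0.2106)  len=0.8265
  (v29,v1,v30) [++-] → (1.837, -0.757117, 0.2106)–(1.5207, -1.5207, 0.2106)  len=0.8265
  (v30,v1,v2) [-+-] → (1.837, -0.757117, 0.2106)–(2.1506, 0, 0.2106)  len=0.8195

Chained into 2 loop(s):
  loop 1: 16 segments, perimeter = 16.3446
  loop 2: 16 segments, perimeter = 13.1680
Total perimeter = 29.513

loops=2 perimeter=29.513


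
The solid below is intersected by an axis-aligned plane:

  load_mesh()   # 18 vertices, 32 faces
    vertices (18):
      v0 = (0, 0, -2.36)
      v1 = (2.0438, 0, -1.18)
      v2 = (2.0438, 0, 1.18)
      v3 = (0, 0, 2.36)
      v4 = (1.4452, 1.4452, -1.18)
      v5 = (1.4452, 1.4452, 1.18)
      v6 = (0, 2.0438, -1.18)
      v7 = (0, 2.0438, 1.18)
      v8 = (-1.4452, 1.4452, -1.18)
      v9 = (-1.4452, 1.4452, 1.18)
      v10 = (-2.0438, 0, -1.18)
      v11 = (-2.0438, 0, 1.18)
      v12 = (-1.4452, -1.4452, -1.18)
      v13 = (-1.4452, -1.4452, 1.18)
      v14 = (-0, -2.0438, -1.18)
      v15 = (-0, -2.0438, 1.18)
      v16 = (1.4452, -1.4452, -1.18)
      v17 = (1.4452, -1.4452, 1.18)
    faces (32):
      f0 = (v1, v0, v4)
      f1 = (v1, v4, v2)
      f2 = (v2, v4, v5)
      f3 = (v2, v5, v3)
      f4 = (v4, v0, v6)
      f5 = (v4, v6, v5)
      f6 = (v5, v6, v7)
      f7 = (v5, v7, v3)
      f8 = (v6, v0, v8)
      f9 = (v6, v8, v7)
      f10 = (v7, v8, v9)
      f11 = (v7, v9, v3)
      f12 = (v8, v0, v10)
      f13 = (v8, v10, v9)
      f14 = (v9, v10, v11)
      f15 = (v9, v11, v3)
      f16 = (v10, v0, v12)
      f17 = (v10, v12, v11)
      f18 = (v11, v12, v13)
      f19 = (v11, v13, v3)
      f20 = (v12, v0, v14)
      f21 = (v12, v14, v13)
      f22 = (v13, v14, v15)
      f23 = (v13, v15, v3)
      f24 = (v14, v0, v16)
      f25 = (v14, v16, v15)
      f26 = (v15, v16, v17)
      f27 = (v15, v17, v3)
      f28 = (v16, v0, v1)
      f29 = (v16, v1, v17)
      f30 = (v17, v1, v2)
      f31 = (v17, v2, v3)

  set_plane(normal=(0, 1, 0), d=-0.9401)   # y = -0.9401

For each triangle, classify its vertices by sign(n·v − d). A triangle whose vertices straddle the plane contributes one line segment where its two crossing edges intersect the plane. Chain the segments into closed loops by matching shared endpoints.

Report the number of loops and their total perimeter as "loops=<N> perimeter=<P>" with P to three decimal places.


Straddling triangles (12 of 32):
  (v10,v0,v12) [++-] → (-0.9401, -0.9401, -1.59241)–(-1.65441, -0.9401, -1.18)  len=0.8248
  (v10,v12,v11) [+-+] → (-1.65441, -0.9401, -1.18)–(-1.65441, -0.9401, -0.355176)  len=0.8248
  (v11,v12,v13) [+--] → (-1.65441, -0.9401, -0.355176)–(-1.65441, -0.9401, 1.18)  len=1.5352
  (v11,v13,v3) [+-+] → (-1.65441, -0.9401, 1.18)–(-0.9401, -0.9401, 1.59241)  len=0.8248
  (v12,v0,v14) [-+-] → (-0.9401, -0.9401, -1.59241)–(0, -0.9401, -1.81723)  len=0.9666
  (v13,v15,v3) [--+] → (0, -0.9401, 1.81723)–(-0.9401, -0.9401, 1.59241)  len=0.9666
  (v14,v0,v16) [-+-] → (0, -0.9401, -1.81723)–(0.9401, -0.9401, -1.59241)  len=0.9666
  (v15,v17,v3) [--+] → (0.9401, -0.9401, 1.59241)–(0, -0.9401, 1.81723)  len=0.9666
  (v16,v0,v1) [-++] → (0.9401, -0.9401, -1.59241)–(1.65441, -0.9401, -1.18)  len=0.8248
  (v16,v1,v17) [-+-] → (1.65441, -0.9401, -1.18)–(1.65441, -0.9401, 0.355176)  len=1.5352
  (v17,v1,v2) [-++] → (1.65441, -0.9401, 0.355176)–(1.65441, -0.9401, 1.18)  len=0.8248
  (v17,v2,v3) [-++] → (1.65441, -0.9401, 1.18)–(0.9401, -0.9401, 1.59241)  len=0.8248

Chained into 1 loop(s):
  loop 1: 12 segments, perimeter = 11.8857
Total perimeter = 11.886

loops=1 perimeter=11.886


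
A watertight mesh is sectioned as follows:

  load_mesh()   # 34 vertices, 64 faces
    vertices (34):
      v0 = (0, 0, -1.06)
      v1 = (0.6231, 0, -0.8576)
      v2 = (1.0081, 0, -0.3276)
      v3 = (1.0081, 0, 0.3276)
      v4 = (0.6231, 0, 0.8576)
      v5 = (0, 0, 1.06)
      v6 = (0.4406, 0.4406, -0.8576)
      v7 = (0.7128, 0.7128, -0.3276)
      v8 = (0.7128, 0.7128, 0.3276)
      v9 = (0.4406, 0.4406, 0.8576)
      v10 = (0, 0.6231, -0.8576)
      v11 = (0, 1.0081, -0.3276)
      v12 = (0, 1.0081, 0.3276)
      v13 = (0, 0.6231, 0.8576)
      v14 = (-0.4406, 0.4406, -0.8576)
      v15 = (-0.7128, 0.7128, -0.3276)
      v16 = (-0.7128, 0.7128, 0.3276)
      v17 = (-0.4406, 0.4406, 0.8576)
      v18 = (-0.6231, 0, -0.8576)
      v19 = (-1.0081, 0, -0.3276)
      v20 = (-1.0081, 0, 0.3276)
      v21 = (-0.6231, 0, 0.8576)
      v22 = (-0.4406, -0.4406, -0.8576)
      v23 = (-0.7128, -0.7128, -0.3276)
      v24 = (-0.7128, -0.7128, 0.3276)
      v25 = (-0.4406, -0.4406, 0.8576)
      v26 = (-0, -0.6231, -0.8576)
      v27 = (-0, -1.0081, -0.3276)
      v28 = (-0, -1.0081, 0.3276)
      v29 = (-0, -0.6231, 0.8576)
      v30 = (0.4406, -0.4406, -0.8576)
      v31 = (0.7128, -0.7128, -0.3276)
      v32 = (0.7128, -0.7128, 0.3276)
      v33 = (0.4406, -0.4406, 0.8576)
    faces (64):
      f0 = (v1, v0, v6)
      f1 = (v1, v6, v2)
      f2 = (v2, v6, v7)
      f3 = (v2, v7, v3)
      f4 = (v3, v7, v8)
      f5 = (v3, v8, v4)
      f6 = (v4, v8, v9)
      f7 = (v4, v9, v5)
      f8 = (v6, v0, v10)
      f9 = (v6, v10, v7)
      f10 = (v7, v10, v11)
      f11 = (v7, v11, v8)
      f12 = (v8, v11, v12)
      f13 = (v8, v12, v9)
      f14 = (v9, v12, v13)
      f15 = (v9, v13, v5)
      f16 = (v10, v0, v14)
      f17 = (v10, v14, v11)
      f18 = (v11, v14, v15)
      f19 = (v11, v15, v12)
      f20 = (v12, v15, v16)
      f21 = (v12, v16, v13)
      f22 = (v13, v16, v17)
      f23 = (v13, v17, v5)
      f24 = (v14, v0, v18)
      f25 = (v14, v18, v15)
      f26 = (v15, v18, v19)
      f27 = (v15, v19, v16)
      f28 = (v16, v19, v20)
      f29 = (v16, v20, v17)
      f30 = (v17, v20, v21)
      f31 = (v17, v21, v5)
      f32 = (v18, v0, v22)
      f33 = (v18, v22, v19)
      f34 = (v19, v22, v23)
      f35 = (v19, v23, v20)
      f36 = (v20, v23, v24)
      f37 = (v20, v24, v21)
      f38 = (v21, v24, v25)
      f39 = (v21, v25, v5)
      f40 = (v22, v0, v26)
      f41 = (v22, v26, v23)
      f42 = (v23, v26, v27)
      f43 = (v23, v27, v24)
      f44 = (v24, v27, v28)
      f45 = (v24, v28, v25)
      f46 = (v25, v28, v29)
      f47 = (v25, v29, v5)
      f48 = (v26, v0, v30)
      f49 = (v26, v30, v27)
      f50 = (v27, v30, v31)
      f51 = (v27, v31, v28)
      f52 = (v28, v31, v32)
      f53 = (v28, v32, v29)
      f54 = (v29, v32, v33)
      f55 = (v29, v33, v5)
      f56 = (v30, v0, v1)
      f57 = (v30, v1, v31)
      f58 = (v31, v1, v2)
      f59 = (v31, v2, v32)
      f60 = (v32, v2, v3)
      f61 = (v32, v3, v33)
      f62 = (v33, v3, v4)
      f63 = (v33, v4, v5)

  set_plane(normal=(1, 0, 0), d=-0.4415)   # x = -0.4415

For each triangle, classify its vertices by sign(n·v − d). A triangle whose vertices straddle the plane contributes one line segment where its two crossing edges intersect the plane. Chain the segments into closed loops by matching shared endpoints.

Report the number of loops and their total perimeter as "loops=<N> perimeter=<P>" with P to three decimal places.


Straddling triangles (20 of 64):
  (v11,v14,v15) [++-] → (-0.4415, 0.4415, -0.855848)–(-0.4415, 0.825195, -0.3276)  len=0.6529
  (v11,v15,v12) [+-+] → (-0.4415, 0.825195, -0.3276)–(-0.4415, 0.825195, -0.0782232)  len=0.2494
  (v12,v15,v16) [+--] → (-0.4415, 0.825195, -0.0782232)–(-0.4415, 0.825195, 0.3276)  len=0.4058
  (v12,v16,v13) [+-+] → (-0.4415, 0.825195, 0.3276)–(-0.4415, 0.678659, 0.529324)  len=0.2493
  (v13,v16,v17) [+-+] → (-0.4415, 0.678659, 0.529324)–(-0.4415, 0.4415, 0.855848)  len=0.4036
  (v14,v0,v18) [++-] → (-0.4415, 0, -0.916589)–(-0.4415, 0.438427, -0.8576)  len=0.4424
  (v14,v18,v15) [+--] → (-0.4415, 0.438427, -0.8576)–(-0.4415, 0.4415, -0.855848)  len=0.0035
  (v16,v20,v17) [--+] → (-0.4415, 0.439901, 0.856759)–(-0.4415, 0.4415, 0.855848)  len=0.0018
  (v17,v20,v21) [+--] → (-0.4415, 0.439901, 0.856759)–(-0.4415, 0.438427, 0.8576)  len=0.0017
  (v17,v21,v5) [+-+] → (-0.4415, 0.438427, 0.8576)–(-0.4415, 0, 0.916589)  len=0.4424
  (v18,v0,v22) [-++] → (-0.4415, 0, -0.916589)–(-0.4415, -0.438427, -0.8576)  len=0.4424
  (v18,v22,v19) [-+-] → (-0.4415, -0.438427, -0.8576)–(-0.4415, -0.439901, -0.856759)  len=0.0017
  (v19,v22,v23) [-+-] → (-0.4415, -0.439901, -0.856759)–(-0.4415, -0.4415, -0.855848)  len=0.0018
  (v21,v24,v25) [--+] → (-0.4415, -0.4415, 0.855848)–(-0.4415, -0.438427, 0.8576)  len=0.0035
  (v21,v25,v5) [-++] → (-0.4415, -0.438427, 0.8576)–(-0.4415, 0, 0.916589)  len=0.4424
  (v22,v26,v23) [++-] → (-0.4415, -0.678659, -0.529324)–(-0.4415, -0.4415, -0.855848)  len=0.4036
  (v23,v26,v27) [-++] → (-0.4415, -0.678659, -0.529324)–(-0.4415, -0.825195, -0.3276)  len=0.2493
  (v23,v27,v24) [-+-] → (-0.4415, -0.825195, -0.3276)–(-0.4415, -0.825195, 0.0782232)  len=0.4058
  (v24,v27,v28) [-++] → (-0.4415, -0.825195, 0.0782232)–(-0.4415, -0.825195, 0.3276)  len=0.2494
  (v24,v28,v25) [-++] → (-0.4415, -0.825195, 0.3276)–(-0.4415, -0.4415, 0.855848)  len=0.6529

Chained into 1 loop(s):
  loop 1: 20 segments, perimeter = 5.7056
Total perimeter = 5.706

loops=1 perimeter=5.706
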